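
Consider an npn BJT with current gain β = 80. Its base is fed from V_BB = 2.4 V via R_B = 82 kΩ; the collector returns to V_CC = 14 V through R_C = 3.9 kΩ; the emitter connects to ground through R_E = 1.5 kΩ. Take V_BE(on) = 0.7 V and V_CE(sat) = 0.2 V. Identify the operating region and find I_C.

Assume active. Base-emitter loop: I_B = (V_BB − V_BE)/(R_B + (β+1)R_E) = (2.4 − 0.7)/(82 + 81×1.5) = 0.00835 mA.
I_C = β·I_B = 80×0.00835 = 0.668 mA.
V_CE = V_CC − I_C·R_C − I_E·R_E = 14 − 0.668×3.9 − 0.677×1.5 = 10.4 V > V_CE(sat), so the active-region assumption holds.

active; I_C ≈ 0.67 mA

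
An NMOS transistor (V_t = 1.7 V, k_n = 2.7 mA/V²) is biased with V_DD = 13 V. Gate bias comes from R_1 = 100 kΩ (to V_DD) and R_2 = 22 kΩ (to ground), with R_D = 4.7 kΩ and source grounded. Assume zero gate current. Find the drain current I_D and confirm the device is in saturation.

V_G = V_DD·R_2/(R_1+R_2) = 13×22/122 = 2.34 V. With the source grounded, V_GS = V_G = 2.34 V.
Assume saturation: I_D = (k_n/2)(V_GS − V_t)² = (2.7/2)×(2.34 − 1.7)² = 1.35×0.644² = 0.56 mA.
V_DS = V_DD − I_D·R_D = 13 − 0.56×4.7 = 10.4 V.
Saturation requires V_DS ≥ V_GS − V_t = 0.644 V; 10.4 ≥ 0.644 ✓.

I_D ≈ 0.56 mA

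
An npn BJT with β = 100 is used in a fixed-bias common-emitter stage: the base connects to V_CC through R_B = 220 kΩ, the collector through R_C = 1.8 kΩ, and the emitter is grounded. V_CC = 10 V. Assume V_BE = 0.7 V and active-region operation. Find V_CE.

Base loop: V_CC = I_B·R_B + V_BE, so I_B = (10 − 0.7)/220 kΩ = 0.0423 mA.
In the active region I_C = β·I_B = 100 × 0.0423 = 4.23 mA.
Collector loop: V_CE = V_CC − I_C·R_C = 10 − 4.23×1.8 = 2.39 V.
Since V_CE = 2.39 V > V_CE(sat) ≈ 0.2 V, the transistor is in the active region as assumed.

V_CE ≈ 2.4 V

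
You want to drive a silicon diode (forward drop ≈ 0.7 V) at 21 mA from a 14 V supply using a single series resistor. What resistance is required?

The resistor drops V_S − V_D = 14 − 0.7 = 13.3 V at 21 mA.
R = 13.3 V / 21 mA = 0.633 kΩ.

R ≈ 0.63 kΩ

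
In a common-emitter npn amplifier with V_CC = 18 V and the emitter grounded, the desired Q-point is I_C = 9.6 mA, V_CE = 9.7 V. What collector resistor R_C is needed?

Collector loop: V_CC = I_C·R_C + V_CE.
R_C = (V_CC − V_CE)/I_C = (18 − 9.7)/9.6 = 0.865 kΩ.

R_C ≈ 0.86 kΩ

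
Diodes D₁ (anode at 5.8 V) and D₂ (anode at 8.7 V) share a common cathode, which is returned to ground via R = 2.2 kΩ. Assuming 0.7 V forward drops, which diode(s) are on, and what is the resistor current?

Assume both conduct. Then node N would need to be at both 5.8−0.7 = 5.1 V and 8.7−0.7 = 8 V, which is impossible.
Assume only D₂ conducts: V_N = 8.7 − 0.7 = 8 V, so I_R = 8/2.2 = 3.64 mA.
Check D₁: its anode-to-cathode voltage is 5.8 − 8 = -2.2 V < 0.7 V, so it is off. The assumption is consistent.

Only D₂ conducts; I_R ≈ 3.6 mA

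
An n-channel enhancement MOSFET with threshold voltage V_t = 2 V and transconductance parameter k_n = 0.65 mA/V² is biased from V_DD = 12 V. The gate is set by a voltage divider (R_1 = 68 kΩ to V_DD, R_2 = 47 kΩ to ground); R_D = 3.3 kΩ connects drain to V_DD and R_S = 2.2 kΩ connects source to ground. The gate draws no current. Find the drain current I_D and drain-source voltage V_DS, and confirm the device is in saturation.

I_D ≈ 0.67 mA, V_DS ≈ 8.3 V

V_G = V_DD·R_2/(R_1+R_2) = 12×47/115 = 4.9 V.
Assume saturation: I_D = (k_n/2)(V_GS − V_t)² with V_GS = V_G − I_D·R_S = 4.9 − 2.2·I_D.
Substituting gives 1.57·I_D² − 5.15·I_D + 2.74 = 0, with roots I_D = 0.668 or 2.61 mA.
The root I_D = 2.61 mA gives V_GS = -0.833 V ≤ V_t, so take I_D = 0.668 mA.
Then V_GS = 3.43 V and V_DS = V_DD − I_D(R_D+R_S) = 12 − 0.668×5.5 = 8.32 V.
Saturation requires V_DS ≥ V_GS − V_t = 1.43 V; 8.32 ≥ 1.43 ✓.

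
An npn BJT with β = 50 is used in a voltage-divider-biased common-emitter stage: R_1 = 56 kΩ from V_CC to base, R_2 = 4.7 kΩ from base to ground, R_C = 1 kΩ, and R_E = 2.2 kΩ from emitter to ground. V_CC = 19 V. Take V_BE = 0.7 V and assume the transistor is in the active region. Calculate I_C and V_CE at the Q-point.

Thevenize the base divider: V_Th = V_CC·R_2/(R_1+R_2) = 19×4.7/60.7 = 1.47 V, R_Th = R_1‖R_2 = 4.34 kΩ.
Base-emitter loop: V_Th = I_B·R_Th + V_BE + (β+1)I_B·R_E, so I_B = (1.47 − 0.7) / (4.34 + 51×2.2) = 0.00662 mA.
I_C = β·I_B = 50×0.00662 = 0.331 mA, and I_E = (β+1)I_B = 0.337 mA.
V_CE = V_CC − I_C·R_C − I_E·R_E = 19 − 0.331×1 − 0.337×2.2 = 17.9 V.
V_CE = 17.9 V > 0.2 V confirms active-region operation.

I_C ≈ 0.33 mA, V_CE ≈ 18 V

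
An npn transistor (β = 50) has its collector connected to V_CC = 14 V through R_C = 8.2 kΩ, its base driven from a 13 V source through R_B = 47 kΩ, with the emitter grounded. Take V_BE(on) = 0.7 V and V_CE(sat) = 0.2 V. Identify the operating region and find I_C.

saturation; I_C ≈ 1.7 mA

Assume active: I_B = (13 − 0.7)/47 = 0.262 mA, giving I_C = β·I_B = 13.1 mA.
But then V_CE = 14 − 13.1×8.2 = -93.3 V < V_CE(sat) = 0.2 V — impossible in the active region.
So the transistor is saturated. With V_CE = 0.2 V, I_C = (V_CC − 0.2)/R_C = 13.8/8.2 = 1.68 mA.
Check: β·I_B = 13.1 mA > I_C = 1.68 mA, confirming saturation.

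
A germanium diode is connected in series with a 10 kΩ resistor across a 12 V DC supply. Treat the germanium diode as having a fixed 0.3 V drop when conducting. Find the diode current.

KVL around the loop: 12 = V_D + I·R = 0.3 + I × 10 kΩ.
So I = (12 − 0.3) / 10 kΩ = 11.7 / 10 = 1.17 mA.

I ≈ 1.2 mA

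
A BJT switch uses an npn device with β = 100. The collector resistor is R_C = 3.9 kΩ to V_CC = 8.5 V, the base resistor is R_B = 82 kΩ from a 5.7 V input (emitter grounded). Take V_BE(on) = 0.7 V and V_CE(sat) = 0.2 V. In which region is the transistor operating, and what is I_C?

Assume active: I_B = (5.7 − 0.7)/82 = 0.061 mA, giving I_C = β·I_B = 6.1 mA.
But then V_CE = 8.5 − 6.1×3.9 = -15.3 V < V_CE(sat) = 0.2 V — impossible in the active region.
So the transistor is saturated. With V_CE = 0.2 V, I_C = (V_CC − 0.2)/R_C = 8.3/3.9 = 2.13 mA.
Check: β·I_B = 6.1 mA > I_C = 2.13 mA, confirming saturation.

saturation; I_C ≈ 2.1 mA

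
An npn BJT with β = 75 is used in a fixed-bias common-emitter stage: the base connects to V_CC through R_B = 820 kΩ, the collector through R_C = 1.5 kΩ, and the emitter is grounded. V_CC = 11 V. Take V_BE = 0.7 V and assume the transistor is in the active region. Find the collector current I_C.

Base loop: V_CC = I_B·R_B + V_BE, so I_B = (11 − 0.7)/820 kΩ = 0.0126 mA.
In the active region I_C = β·I_B = 75 × 0.0126 = 0.942 mA.
Collector loop: V_CE = V_CC − I_C·R_C = 11 − 0.942×1.5 = 9.59 V.
Since V_CE = 9.59 V > V_CE(sat) ≈ 0.2 V, the transistor is in the active region as assumed.

I_C ≈ 0.94 mA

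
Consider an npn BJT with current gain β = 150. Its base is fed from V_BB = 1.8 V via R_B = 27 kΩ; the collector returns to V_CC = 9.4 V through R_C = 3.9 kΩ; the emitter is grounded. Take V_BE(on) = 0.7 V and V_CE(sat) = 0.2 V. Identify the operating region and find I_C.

saturation; I_C ≈ 2.4 mA

Assume active: I_B = (1.8 − 0.7)/27 = 0.0407 mA, giving I_C = β·I_B = 6.11 mA.
But then V_CE = 9.4 − 6.11×3.9 = -14.4 V < V_CE(sat) = 0.2 V — impossible in the active region.
So the transistor is saturated. With V_CE = 0.2 V, I_C = (V_CC − 0.2)/R_C = 9.2/3.9 = 2.36 mA.
Check: β·I_B = 6.11 mA > I_C = 2.36 mA, confirming saturation.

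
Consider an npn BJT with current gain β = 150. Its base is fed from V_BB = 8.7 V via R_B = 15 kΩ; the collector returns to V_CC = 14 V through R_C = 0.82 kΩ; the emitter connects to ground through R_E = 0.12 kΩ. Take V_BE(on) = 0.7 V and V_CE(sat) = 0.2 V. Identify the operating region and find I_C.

Assume active: I_B = (8.7 − 0.7)/(15 + 151×0.12) = 0.242 mA, I_C = β·I_B = 36.2 mA.
Then V_CE = 14 − 36.2×0.82 − 36.5×0.12 = -20.1 V < 0.2 V — the active assumption fails.
Re-solve with V_CE = 0.2 V. KCL at the emitter: V_E/R_E = (V_BB−0.7−V_E)/R_B + (V_CC−0.2−V_E)/R_C, giving V_E = 1.8 V.
I_C = (V_CC − 0.2 − V_E)/R_C = (13.8 − 1.8)/0.82 = 14.6 mA.
Check: I_B = (8 − 1.8)/15 = 0.413 mA, and β·I_B = 62 mA > I_C, confirming saturation.

saturation; I_C ≈ 15 mA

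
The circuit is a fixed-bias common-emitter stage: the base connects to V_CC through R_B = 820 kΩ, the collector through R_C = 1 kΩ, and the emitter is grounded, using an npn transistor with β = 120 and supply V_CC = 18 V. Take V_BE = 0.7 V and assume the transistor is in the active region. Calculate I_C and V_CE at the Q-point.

Base loop: V_CC = I_B·R_B + V_BE, so I_B = (18 − 0.7)/820 kΩ = 0.0211 mA.
In the active region I_C = β·I_B = 120 × 0.0211 = 2.53 mA.
Collector loop: V_CE = V_CC − I_C·R_C = 18 − 2.53×1 = 15.5 V.
Since V_CE = 15.5 V > V_CE(sat) ≈ 0.2 V, the transistor is in the active region as assumed.

I_C ≈ 2.5 mA, V_CE ≈ 15 V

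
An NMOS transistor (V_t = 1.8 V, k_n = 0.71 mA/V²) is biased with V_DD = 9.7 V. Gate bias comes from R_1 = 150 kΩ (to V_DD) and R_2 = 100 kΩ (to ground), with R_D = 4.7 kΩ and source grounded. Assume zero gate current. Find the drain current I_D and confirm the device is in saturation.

I_D ≈ 1.5 mA

V_G = V_DD·R_2/(R_1+R_2) = 9.7×100/250 = 3.88 V. With the source grounded, V_GS = V_G = 3.88 V.
Assume saturation: I_D = (k_n/2)(V_GS − V_t)² = (0.71/2)×(3.88 − 1.8)² = 0.355×2.08² = 1.54 mA.
V_DS = V_DD − I_D·R_D = 9.7 − 1.54×4.7 = 2.48 V.
Saturation requires V_DS ≥ V_GS − V_t = 2.08 V; 2.48 ≥ 2.08 ✓.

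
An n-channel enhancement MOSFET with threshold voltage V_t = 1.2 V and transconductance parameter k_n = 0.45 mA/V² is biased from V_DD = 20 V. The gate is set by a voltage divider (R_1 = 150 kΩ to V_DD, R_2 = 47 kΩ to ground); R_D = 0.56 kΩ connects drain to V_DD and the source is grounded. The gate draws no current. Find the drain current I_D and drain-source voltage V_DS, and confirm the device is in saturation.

V_G = V_DD·R_2/(R_1+R_2) = 20×47/197 = 4.77 V. With the source grounded, V_GS = V_G = 4.77 V.
Assume saturation: I_D = (k_n/2)(V_GS − V_t)² = (0.45/2)×(4.77 − 1.2)² = 0.225×3.57² = 2.87 mA.
V_DS = V_DD − I_D·R_D = 20 − 2.87×0.56 = 18.4 V.
Saturation requires V_DS ≥ V_GS − V_t = 3.57 V; 18.4 ≥ 3.57 ✓.

I_D ≈ 2.9 mA, V_DS ≈ 18 V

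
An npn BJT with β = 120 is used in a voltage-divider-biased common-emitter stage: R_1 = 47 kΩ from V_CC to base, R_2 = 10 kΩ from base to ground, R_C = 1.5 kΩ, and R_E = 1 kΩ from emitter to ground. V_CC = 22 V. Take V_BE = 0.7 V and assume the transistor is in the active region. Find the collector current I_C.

Thevenize the base divider: V_Th = V_CC·R_2/(R_1+R_2) = 22×10/57 = 3.86 V, R_Th = R_1‖R_2 = 8.25 kΩ.
Base-emitter loop: V_Th = I_B·R_Th + V_BE + (β+1)I_B·R_E, so I_B = (3.86 − 0.7) / (8.25 + 121×1) = 0.0244 mA.
I_C = β·I_B = 120×0.0244 = 2.93 mA, and I_E = (β+1)I_B = 2.96 mA.
V_CE = V_CC − I_C·R_C − I_E·R_E = 22 − 2.93×1.5 − 2.96×1 = 14.6 V.
V_CE = 14.6 V > 0.2 V confirms active-region operation.

I_C ≈ 2.9 mA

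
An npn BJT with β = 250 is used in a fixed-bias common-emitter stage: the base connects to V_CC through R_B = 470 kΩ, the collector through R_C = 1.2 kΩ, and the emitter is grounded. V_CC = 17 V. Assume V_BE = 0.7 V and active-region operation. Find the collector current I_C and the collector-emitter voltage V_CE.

Base loop: V_CC = I_B·R_B + V_BE, so I_B = (17 − 0.7)/470 kΩ = 0.0347 mA.
In the active region I_C = β·I_B = 250 × 0.0347 = 8.67 mA.
Collector loop: V_CE = V_CC − I_C·R_C = 17 − 8.67×1.2 = 6.6 V.
Since V_CE = 6.6 V > V_CE(sat) ≈ 0.2 V, the transistor is in the active region as assumed.

I_C ≈ 8.7 mA, V_CE ≈ 6.6 V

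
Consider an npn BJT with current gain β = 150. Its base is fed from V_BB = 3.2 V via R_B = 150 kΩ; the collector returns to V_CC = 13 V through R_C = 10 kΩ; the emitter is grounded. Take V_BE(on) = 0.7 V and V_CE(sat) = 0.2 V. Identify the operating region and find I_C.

saturation; I_C ≈ 1.3 mA

Assume active: I_B = (3.2 − 0.7)/150 = 0.0167 mA, giving I_C = β·I_B = 2.5 mA.
But then V_CE = 13 − 2.5×10 = -12 V < V_CE(sat) = 0.2 V — impossible in the active region.
So the transistor is saturated. With V_CE = 0.2 V, I_C = (V_CC − 0.2)/R_C = 12.8/10 = 1.28 mA.
Check: β·I_B = 2.5 mA > I_C = 1.28 mA, confirming saturation.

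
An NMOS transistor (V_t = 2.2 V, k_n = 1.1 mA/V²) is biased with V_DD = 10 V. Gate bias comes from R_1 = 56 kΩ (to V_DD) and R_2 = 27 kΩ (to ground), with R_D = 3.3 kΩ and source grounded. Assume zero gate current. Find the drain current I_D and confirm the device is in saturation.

I_D ≈ 0.61 mA

V_G = V_DD·R_2/(R_1+R_2) = 10×27/83 = 3.25 V. With the source grounded, V_GS = V_G = 3.25 V.
Assume saturation: I_D = (k_n/2)(V_GS − V_t)² = (1.1/2)×(3.25 − 2.2)² = 0.55×1.05² = 0.61 mA.
V_DS = V_DD − I_D·R_D = 10 − 0.61×3.3 = 7.99 V.
Saturation requires V_DS ≥ V_GS − V_t = 1.05 V; 7.99 ≥ 1.05 ✓.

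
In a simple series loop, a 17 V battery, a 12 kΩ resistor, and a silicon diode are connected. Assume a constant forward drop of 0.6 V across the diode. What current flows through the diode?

I ≈ 1.4 mA

KVL around the loop: 17 = V_D + I·R = 0.6 + I × 12 kΩ.
So I = (17 − 0.6) / 12 kΩ = 16.4 / 12 = 1.37 mA.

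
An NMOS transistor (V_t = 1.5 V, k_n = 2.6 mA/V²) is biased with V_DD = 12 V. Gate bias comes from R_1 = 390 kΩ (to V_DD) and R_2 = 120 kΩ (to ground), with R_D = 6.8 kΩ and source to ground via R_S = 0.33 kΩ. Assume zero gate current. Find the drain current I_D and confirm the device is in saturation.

I_D ≈ 1.2 mA

V_G = V_DD·R_2/(R_1+R_2) = 12×120/510 = 2.82 V.
Assume saturation: I_D = (k_n/2)(V_GS − V_t)² with V_GS = V_G − I_D·R_S = 2.82 − 0.33·I_D.
Substituting gives 0.142·I_D² − 2.14·I_D + 2.28 = 0, with roots I_D = 1.15 or 13.9 mA.
The root I_D = 13.9 mA gives V_GS = -1.77 V ≤ V_t, so take I_D = 1.15 mA.
Then V_GS = 2.44 V and V_DS = V_DD − I_D(R_D+R_S) = 12 − 1.15×7.13 = 3.77 V.
Saturation requires V_DS ≥ V_GS − V_t = 0.942 V; 3.77 ≥ 0.942 ✓.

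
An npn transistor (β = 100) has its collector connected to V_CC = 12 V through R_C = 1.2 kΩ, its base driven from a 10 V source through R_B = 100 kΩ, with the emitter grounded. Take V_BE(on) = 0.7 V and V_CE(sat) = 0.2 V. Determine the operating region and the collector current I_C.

active; I_C ≈ 9.3 mA

Assume active. Base-emitter loop: I_B = (V_BB − V_BE)/R_B = (10 − 0.7)/100 = 0.093 mA.
I_C = β·I_B = 100×0.093 = 9.3 mA.
V_CE = V_CC − I_C·R_C = 12 − 9.3×1.2 = 0.84 V > V_CE(sat), so the active-region assumption holds.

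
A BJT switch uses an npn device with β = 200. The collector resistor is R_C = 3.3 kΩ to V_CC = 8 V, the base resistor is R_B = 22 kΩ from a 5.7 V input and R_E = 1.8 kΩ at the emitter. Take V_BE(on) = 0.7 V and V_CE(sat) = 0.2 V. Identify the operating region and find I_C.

Assume active: I_B = (5.7 − 0.7)/(22 + 201×1.8) = 0.013 mA, I_C = β·I_B = 2.61 mA.
Then V_CE = 8 − 2.61×3.3 − 2.62×1.8 = -5.31 V < 0.2 V — the active assumption fails.
Re-solve with V_CE = 0.2 V. KCL at the emitter: V_E/R_E = (V_BB−0.7−V_E)/R_B + (V_CC−0.2−V_E)/R_C, giving V_E = 2.87 V.
I_C = (V_CC − 0.2 − V_E)/R_C = (7.8 − 2.87)/3.3 = 1.5 mA.
Check: I_B = (5 − 2.87)/22 = 0.097 mA, and β·I_B = 19.4 mA > I_C, confirming saturation.

saturation; I_C ≈ 1.5 mA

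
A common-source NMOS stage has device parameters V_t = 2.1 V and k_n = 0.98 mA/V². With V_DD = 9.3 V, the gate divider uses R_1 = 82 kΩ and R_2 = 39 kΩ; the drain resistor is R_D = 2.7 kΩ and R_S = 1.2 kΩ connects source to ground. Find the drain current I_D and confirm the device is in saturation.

V_G = V_DD·R_2/(R_1+R_2) = 9.3×39/121 = 3 V.
Assume saturation: I_D = (k_n/2)(V_GS − V_t)² with V_GS = V_G − I_D·R_S = 3 − 1.2·I_D.
Substituting gives 0.706·I_D² − 2.06·I_D + 0.395 = 0, with roots I_D = 0.207 or 2.71 mA.
The root I_D = 2.71 mA gives V_GS = -0.25 V ≤ V_t, so take I_D = 0.207 mA.
Then V_GS = 2.75 V and V_DS = V_DD − I_D(R_D+R_S) = 9.3 − 0.207×3.9 = 8.49 V.
Saturation requires V_DS ≥ V_GS − V_t = 0.649 V; 8.49 ≥ 0.649 ✓.

I_D ≈ 0.21 mA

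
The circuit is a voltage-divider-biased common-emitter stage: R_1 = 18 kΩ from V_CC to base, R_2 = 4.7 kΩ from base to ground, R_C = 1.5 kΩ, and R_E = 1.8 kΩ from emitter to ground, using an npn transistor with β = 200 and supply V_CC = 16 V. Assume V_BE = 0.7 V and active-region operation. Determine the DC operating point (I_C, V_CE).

Thevenize the base divider: V_Th = V_CC·R_2/(R_1+R_2) = 16×4.7/22.7 = 3.31 V, R_Th = R_1‖R_2 = 3.73 kΩ.
Base-emitter loop: V_Th = I_B·R_Th + V_BE + (β+1)I_B·R_E, so I_B = (3.31 − 0.7) / (3.73 + 201×1.8) = 0.00715 mA.
I_C = β·I_B = 200×0.00715 = 1.43 mA, and I_E = (β+1)I_B = 1.44 mA.
V_CE = V_CC − I_C·R_C − I_E·R_E = 16 − 1.43×1.5 − 1.44×1.8 = 11.3 V.
V_CE = 11.3 V > 0.2 V confirms active-region operation.

I_C ≈ 1.4 mA, V_CE ≈ 11 V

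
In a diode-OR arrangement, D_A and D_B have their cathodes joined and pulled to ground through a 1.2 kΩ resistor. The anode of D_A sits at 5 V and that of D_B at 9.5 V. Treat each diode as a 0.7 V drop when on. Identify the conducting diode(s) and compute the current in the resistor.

Assume both conduct. Then node N would need to be at both 5−0.7 = 4.3 V and 9.5−0.7 = 8.8 V, which is impossible.
Assume only D_B conducts: V_N = 9.5 − 0.7 = 8.8 V, so I_R = 8.8/1.2 = 7.33 mA.
Check D_A: its anode-to-cathode voltage is 5 − 8.8 = -3.8 V < 0.7 V, so it is off. The assumption is consistent.

Only D_B conducts; I_R ≈ 7.3 mA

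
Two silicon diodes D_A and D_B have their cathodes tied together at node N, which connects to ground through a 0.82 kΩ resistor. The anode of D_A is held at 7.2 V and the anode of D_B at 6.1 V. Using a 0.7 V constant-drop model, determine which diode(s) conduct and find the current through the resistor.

Only D_A conducts; I_R ≈ 7.9 mA

Assume both conduct. Then node N would need to be at both 7.2−0.7 = 6.5 V and 6.1−0.7 = 5.4 V, which is impossible.
Assume only D_A conducts: V_N = 7.2 − 0.7 = 6.5 V, so I_R = 6.5/0.82 = 7.93 mA.
Check D_B: its anode-to-cathode voltage is 6.1 − 6.5 = -0.4 V < 0.7 V, so it is off. The assumption is consistent.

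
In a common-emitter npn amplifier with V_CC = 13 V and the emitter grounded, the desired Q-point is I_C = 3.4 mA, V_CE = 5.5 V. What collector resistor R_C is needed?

R_C ≈ 2.2 kΩ

Collector loop: V_CC = I_C·R_C + V_CE.
R_C = (V_CC − V_CE)/I_C = (13 − 5.5)/3.4 = 2.21 kΩ.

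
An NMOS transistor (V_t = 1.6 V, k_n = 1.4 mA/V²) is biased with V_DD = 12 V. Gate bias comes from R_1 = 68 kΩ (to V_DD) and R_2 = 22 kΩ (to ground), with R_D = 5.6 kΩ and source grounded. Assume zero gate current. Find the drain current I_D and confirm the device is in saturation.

V_G = V_DD·R_2/(R_1+R_2) = 12×22/90 = 2.93 V. With the source grounded, V_GS = V_G = 2.93 V.
Assume saturation: I_D = (k_n/2)(V_GS − V_t)² = (1.4/2)×(2.93 − 1.6)² = 0.7×1.33² = 1.24 mA.
V_DS = V_DD − I_D·R_D = 12 − 1.24×5.6 = 5.03 V.
Saturation requires V_DS ≥ V_GS − V_t = 1.33 V; 5.03 ≥ 1.33 ✓.

I_D ≈ 1.2 mA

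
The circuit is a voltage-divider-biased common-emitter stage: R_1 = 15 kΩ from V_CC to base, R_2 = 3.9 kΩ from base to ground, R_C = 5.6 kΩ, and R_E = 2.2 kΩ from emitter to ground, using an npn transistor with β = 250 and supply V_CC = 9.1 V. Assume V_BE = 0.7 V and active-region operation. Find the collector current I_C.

I_C ≈ 0.53 mA

Thevenize the base divider: V_Th = V_CC·R_2/(R_1+R_2) = 9.1×3.9/18.9 = 1.88 V, R_Th = R_1‖R_2 = 3.1 kΩ.
Base-emitter loop: V_Th = I_B·R_Th + V_BE + (β+1)I_B·R_E, so I_B = (1.88 − 0.7) / (3.1 + 251×2.2) = 0.00212 mA.
I_C = β·I_B = 250×0.00212 = 0.53 mA, and I_E = (β+1)I_B = 0.532 mA.
V_CE = V_CC − I_C·R_C − I_E·R_E = 9.1 − 0.53×5.6 − 0.532×2.2 = 4.96 V.
V_CE = 4.96 V > 0.2 V confirms active-region operation.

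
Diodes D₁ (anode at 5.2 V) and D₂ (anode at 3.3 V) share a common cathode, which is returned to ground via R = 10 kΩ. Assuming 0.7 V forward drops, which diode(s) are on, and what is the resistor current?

Only D₁ conducts; I_R ≈ 0.45 mA

Assume both conduct. Then node N would need to be at both 5.2−0.7 = 4.5 V and 3.3−0.7 = 2.6 V, which is impossible.
Assume only D₁ conducts: V_N = 5.2 − 0.7 = 4.5 V, so I_R = 4.5/10 = 0.45 mA.
Check D₂: its anode-to-cathode voltage is 3.3 − 4.5 = -1.2 V < 0.7 V, so it is off. The assumption is consistent.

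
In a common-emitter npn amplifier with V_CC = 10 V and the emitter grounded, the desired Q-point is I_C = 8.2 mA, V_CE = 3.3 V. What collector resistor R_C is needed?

R_C ≈ 0.82 kΩ

Collector loop: V_CC = I_C·R_C + V_CE.
R_C = (V_CC − V_CE)/I_C = (10 − 3.3)/8.2 = 0.817 kΩ.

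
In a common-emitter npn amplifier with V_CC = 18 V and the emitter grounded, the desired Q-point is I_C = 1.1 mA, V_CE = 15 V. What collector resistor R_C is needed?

Collector loop: V_CC = I_C·R_C + V_CE.
R_C = (V_CC − V_CE)/I_C = (18 − 15)/1.1 = 2.73 kΩ.

R_C ≈ 2.7 kΩ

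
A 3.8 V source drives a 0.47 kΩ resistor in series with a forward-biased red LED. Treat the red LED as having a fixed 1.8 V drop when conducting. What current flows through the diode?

KVL around the loop: 3.8 = V_D + I·R = 1.8 + I × 0.47 kΩ.
So I = (3.8 − 1.8) / 0.47 kΩ = 2 / 0.47 = 4.26 mA.

I ≈ 4.3 mA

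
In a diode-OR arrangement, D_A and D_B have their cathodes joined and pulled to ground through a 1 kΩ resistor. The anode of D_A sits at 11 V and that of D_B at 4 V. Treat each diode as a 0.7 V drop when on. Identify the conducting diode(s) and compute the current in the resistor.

Assume both conduct. Then node N would need to be at both 11−0.7 = 10.3 V and 4−0.7 = 3.3 V, which is impossible.
Assume only D_A conducts: V_N = 11 − 0.7 = 10.3 V, so I_R = 10.3/1 = 10.3 mA.
Check D_B: its anode-to-cathode voltage is 4 − 10.3 = -6.3 V < 0.7 V, so it is off. The assumption is consistent.

Only D_A conducts; I_R ≈ 10 mA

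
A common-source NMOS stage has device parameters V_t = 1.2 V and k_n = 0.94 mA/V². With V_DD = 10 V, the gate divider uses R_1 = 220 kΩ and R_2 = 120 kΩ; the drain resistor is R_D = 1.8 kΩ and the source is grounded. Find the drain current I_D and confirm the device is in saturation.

I_D ≈ 2.6 mA

V_G = V_DD·R_2/(R_1+R_2) = 10×120/340 = 3.53 V. With the source grounded, V_GS = V_G = 3.53 V.
Assume saturation: I_D = (k_n/2)(V_GS − V_t)² = (0.94/2)×(3.53 − 1.2)² = 0.47×2.33² = 2.55 mA.
V_DS = V_DD − I_D·R_D = 10 − 2.55×1.8 = 5.41 V.
Saturation requires V_DS ≥ V_GS − V_t = 2.33 V; 5.41 ≥ 2.33 ✓.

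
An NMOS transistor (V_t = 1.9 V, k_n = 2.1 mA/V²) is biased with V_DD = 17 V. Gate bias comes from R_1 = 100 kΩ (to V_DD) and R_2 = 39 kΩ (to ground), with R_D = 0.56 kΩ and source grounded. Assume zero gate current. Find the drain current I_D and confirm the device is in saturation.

I_D ≈ 8.6 mA

V_G = V_DD·R_2/(R_1+R_2) = 17×39/139 = 4.77 V. With the source grounded, V_GS = V_G = 4.77 V.
Assume saturation: I_D = (k_n/2)(V_GS − V_t)² = (2.1/2)×(4.77 − 1.9)² = 1.05×2.87² = 8.65 mA.
V_DS = V_DD − I_D·R_D = 17 − 8.65×0.56 = 12.2 V.
Saturation requires V_DS ≥ V_GS − V_t = 2.87 V; 12.2 ≥ 2.87 ✓.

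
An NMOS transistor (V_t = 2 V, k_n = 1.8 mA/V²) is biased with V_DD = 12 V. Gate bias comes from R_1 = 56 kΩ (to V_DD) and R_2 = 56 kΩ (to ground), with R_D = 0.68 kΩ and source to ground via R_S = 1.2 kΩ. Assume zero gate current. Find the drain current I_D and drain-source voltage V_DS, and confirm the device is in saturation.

I_D ≈ 2.1 mA, V_DS ≈ 8.1 V

V_G = V_DD·R_2/(R_1+R_2) = 12×56/112 = 6 V.
Assume saturation: I_D = (k_n/2)(V_GS − V_t)² with V_GS = V_G − I_D·R_S = 6 − 1.2·I_D.
Substituting gives 1.3·I_D² − 9.64·I_D + 14.4 = 0, with roots I_D = 2.07 or 5.37 mA.
The root I_D = 5.37 mA gives V_GS = -0.442 V ≤ V_t, so take I_D = 2.07 mA.
Then V_GS = 3.52 V and V_DS = V_DD − I_D(R_D+R_S) = 12 − 2.07×1.88 = 8.11 V.
Saturation requires V_DS ≥ V_GS − V_t = 1.52 V; 8.11 ≥ 1.52 ✓.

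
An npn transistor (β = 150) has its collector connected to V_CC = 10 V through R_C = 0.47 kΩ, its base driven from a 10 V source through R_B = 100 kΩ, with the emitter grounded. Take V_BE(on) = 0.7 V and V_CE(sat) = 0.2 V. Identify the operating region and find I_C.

active; I_C ≈ 14 mA

Assume active. Base-emitter loop: I_B = (V_BB − V_BE)/R_B = (10 − 0.7)/100 = 0.093 mA.
I_C = β·I_B = 150×0.093 = 14 mA.
V_CE = V_CC − I_C·R_C = 10 − 14×0.47 = 3.44 V > V_CE(sat), so the active-region assumption holds.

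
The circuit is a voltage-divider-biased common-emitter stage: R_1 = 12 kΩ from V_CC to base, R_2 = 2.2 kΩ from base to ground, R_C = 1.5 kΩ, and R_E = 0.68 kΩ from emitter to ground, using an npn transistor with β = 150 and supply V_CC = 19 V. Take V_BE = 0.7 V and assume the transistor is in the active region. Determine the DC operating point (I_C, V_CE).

I_C ≈ 3.2 mA, V_CE ≈ 12 V

Thevenize the base divider: V_Th = V_CC·R_2/(R_1+R_2) = 19×2.2/14.2 = 2.94 V, R_Th = R_1‖R_2 = 1.86 kΩ.
Base-emitter loop: V_Th = I_B·R_Th + V_BE + (β+1)I_B·R_E, so I_B = (2.94 − 0.7) / (1.86 + 151×0.68) = 0.0215 mA.
I_C = β·I_B = 150×0.0215 = 3.22 mA, and I_E = (β+1)I_B = 3.24 mA.
V_CE = V_CC − I_C·R_C − I_E·R_E = 19 − 3.22×1.5 − 3.24×0.68 = 12 V.
V_CE = 12 V > 0.2 V confirms active-region operation.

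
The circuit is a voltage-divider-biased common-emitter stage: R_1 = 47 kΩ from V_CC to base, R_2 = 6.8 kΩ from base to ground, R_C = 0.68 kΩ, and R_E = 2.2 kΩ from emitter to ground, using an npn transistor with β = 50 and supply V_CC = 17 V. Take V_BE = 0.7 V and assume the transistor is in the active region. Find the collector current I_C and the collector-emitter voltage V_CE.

Thevenize the base divider: V_Th = V_CC·R_2/(R_1+R_2) = 17×6.8/53.8 = 2.15 V, R_Th = R_1‖R_2 = 5.94 kΩ.
Base-emitter loop: V_Th = I_B·R_Th + V_BE + (β+1)I_B·R_E, so I_B = (2.15 − 0.7) / (5.94 + 51×2.2) = 0.0123 mA.
I_C = β·I_B = 50×0.0123 = 0.613 mA, and I_E = (β+1)I_B = 0.625 mA.
V_CE = V_CC − I_C·R_C − I_E·R_E = 17 − 0.613×0.68 − 0.625×2.2 = 15.2 V.
V_CE = 15.2 V > 0.2 V confirms active-region operation.

I_C ≈ 0.61 mA, V_CE ≈ 15 V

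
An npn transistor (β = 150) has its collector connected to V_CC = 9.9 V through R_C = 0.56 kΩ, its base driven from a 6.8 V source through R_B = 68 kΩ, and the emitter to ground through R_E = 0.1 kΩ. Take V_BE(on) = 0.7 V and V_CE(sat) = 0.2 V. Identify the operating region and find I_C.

Assume active. Base-emitter loop: I_B = (V_BB − V_BE)/(R_B + (β+1)R_E) = (6.8 − 0.7)/(68 + 151×0.1) = 0.0734 mA.
I_C = β·I_B = 150×0.0734 = 11 mA.
V_CE = V_CC − I_C·R_C − I_E·R_E = 9.9 − 11×0.56 − 11.1×0.1 = 2.63 V > V_CE(sat), so the active-region assumption holds.

active; I_C ≈ 11 mA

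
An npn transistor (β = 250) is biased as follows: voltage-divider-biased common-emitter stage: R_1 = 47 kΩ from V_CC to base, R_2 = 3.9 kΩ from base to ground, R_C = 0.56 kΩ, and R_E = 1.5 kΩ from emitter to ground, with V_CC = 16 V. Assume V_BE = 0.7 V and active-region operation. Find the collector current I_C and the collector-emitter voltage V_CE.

Thevenize the base divider: V_Th = V_CC·R_2/(R_1+R_2) = 16×3.9/50.9 = 1.23 V, R_Th = R_1‖R_2 = 3.6 kΩ.
Base-emitter loop: V_Th = I_B·R_Th + V_BE + (β+1)I_B·R_E, so I_B = (1.23 − 0.7) / (3.6 + 251×1.5) = 0.00138 mA.
I_C = β·I_B = 250×0.00138 = 0.346 mA, and I_E = (β+1)I_B = 0.347 mA.
V_CE = V_CC − I_C·R_C − I_E·R_E = 16 − 0.346×0.56 − 0.347×1.5 = 15.3 V.
V_CE = 15.3 V > 0.2 V confirms active-region operation.

I_C ≈ 0.35 mA, V_CE ≈ 15 V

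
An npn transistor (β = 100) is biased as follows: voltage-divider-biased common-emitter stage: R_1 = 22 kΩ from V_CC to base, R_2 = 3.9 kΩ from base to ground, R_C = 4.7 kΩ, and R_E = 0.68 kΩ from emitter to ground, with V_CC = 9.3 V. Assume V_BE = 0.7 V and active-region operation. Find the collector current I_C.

Thevenize the base divider: V_Th = V_CC·R_2/(R_1+R_2) = 9.3×3.9/25.9 = 1.4 V, R_Th = R_1‖R_2 = 3.31 kΩ.
Base-emitter loop: V_Th = I_B·R_Th + V_BE + (β+1)I_B·R_E, so I_B = (1.4 − 0.7) / (3.31 + 101×0.68) = 0.00973 mA.
I_C = β·I_B = 100×0.00973 = 0.973 mA, and I_E = (β+1)I_B = 0.983 mA.
V_CE = V_CC − I_C·R_C − I_E·R_E = 9.3 − 0.973×4.7 − 0.983×0.68 = 4.06 V.
V_CE = 4.06 V > 0.2 V confirms active-region operation.

I_C ≈ 0.97 mA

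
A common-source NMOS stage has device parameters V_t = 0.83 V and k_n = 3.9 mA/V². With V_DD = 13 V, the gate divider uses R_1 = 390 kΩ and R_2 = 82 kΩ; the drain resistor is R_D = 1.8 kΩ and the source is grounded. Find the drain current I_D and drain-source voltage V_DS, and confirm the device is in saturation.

I_D ≈ 4 mA, V_DS ≈ 5.8 V

V_G = V_DD·R_2/(R_1+R_2) = 13×82/472 = 2.26 V. With the source grounded, V_GS = V_G = 2.26 V.
Assume saturation: I_D = (k_n/2)(V_GS − V_t)² = (3.9/2)×(2.26 − 0.83)² = 1.95×1.43² = 3.98 mA.
V_DS = V_DD − I_D·R_D = 13 − 3.98×1.8 = 5.84 V.
Saturation requires V_DS ≥ V_GS − V_t = 1.43 V; 5.84 ≥ 1.43 ✓.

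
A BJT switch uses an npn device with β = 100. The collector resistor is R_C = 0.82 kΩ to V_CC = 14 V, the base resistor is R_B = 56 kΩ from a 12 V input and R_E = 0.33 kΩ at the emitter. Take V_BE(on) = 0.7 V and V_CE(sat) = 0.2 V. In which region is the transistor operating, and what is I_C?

saturation; I_C ≈ 12 mA

Assume active: I_B = (12 − 0.7)/(56 + 101×0.33) = 0.126 mA, I_C = β·I_B = 12.6 mA.
Then V_CE = 14 − 12.6×0.82 − 12.8×0.33 = -0.589 V < 0.2 V — the active assumption fails.
Re-solve with V_CE = 0.2 V. KCL at the emitter: V_E/R_E = (V_BB−0.7−V_E)/R_B + (V_CC−0.2−V_E)/R_C, giving V_E = 3.99 V.
I_C = (V_CC − 0.2 − V_E)/R_C = (13.8 − 3.99)/0.82 = 12 mA.
Check: I_B = (11.3 − 3.99)/56 = 0.131 mA, and β·I_B = 13.1 mA > I_C, confirming saturation.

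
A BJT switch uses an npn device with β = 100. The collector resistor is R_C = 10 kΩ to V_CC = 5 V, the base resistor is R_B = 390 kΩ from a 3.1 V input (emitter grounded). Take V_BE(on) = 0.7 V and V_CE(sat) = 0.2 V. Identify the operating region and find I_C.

Assume active: I_B = (3.1 − 0.7)/390 = 0.00615 mA, giving I_C = β·I_B = 0.615 mA.
But then V_CE = 5 − 0.615×10 = -1.15 V < V_CE(sat) = 0.2 V — impossible in the active region.
So the transistor is saturated. With V_CE = 0.2 V, I_C = (V_CC − 0.2)/R_C = 4.8/10 = 0.48 mA.
Check: β·I_B = 0.615 mA > I_C = 0.48 mA, confirming saturation.

saturation; I_C ≈ 0.48 mA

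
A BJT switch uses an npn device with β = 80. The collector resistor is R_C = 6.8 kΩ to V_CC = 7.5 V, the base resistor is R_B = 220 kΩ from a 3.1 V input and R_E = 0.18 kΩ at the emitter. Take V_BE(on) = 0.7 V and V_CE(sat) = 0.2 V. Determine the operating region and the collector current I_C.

Assume active. Base-emitter loop: I_B = (V_BB − V_BE)/(R_B + (β+1)R_E) = (3.1 − 0.7)/(220 + 81×0.18) = 0.0102 mA.
I_C = β·I_B = 80×0.0102 = 0.818 mA.
V_CE = V_CC − I_C·R_C − I_E·R_E = 7.5 − 0.818×6.8 − 0.829×0.18 = 1.79 V > V_CE(sat), so the active-region assumption holds.

active; I_C ≈ 0.82 mA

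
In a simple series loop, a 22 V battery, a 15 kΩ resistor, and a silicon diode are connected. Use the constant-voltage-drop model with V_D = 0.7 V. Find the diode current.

KVL around the loop: 22 = V_D + I·R = 0.7 + I × 15 kΩ.
So I = (22 − 0.7) / 15 kΩ = 21.3 / 15 = 1.42 mA.

I ≈ 1.4 mA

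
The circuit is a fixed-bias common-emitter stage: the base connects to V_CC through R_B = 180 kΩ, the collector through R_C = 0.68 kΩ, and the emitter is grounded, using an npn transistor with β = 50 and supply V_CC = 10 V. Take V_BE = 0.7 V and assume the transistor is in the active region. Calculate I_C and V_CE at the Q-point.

I_C ≈ 2.6 mA, V_CE ≈ 8.2 V

Base loop: V_CC = I_B·R_B + V_BE, so I_B = (10 − 0.7)/180 kΩ = 0.0517 mA.
In the active region I_C = β·I_B = 50 × 0.0517 = 2.58 mA.
Collector loop: V_CE = V_CC − I_C·R_C = 10 − 2.58×0.68 = 8.24 V.
Since V_CE = 8.24 V > V_CE(sat) ≈ 0.2 V, the transistor is in the active region as assumed.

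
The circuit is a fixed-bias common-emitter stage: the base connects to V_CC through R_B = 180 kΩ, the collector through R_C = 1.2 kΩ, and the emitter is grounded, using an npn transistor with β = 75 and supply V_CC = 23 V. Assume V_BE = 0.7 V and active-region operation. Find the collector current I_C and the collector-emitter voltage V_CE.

Base loop: V_CC = I_B·R_B + V_BE, so I_B = (23 − 0.7)/180 kΩ = 0.124 mA.
In the active region I_C = β·I_B = 75 × 0.124 = 9.29 mA.
Collector loop: V_CE = V_CC − I_C·R_C = 23 − 9.29×1.2 = 11.8 V.
Since V_CE = 11.8 V > V_CE(sat) ≈ 0.2 V, the transistor is in the active region as assumed.

I_C ≈ 9.3 mA, V_CE ≈ 12 V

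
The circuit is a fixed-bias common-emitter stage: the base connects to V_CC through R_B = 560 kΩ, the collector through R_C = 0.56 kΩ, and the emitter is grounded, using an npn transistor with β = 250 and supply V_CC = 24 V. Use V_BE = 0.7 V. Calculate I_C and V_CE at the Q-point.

I_C ≈ 10 mA, V_CE ≈ 18 V

Base loop: V_CC = I_B·R_B + V_BE, so I_B = (24 − 0.7)/560 kΩ = 0.0416 mA.
In the active region I_C = β·I_B = 250 × 0.0416 = 10.4 mA.
Collector loop: V_CE = V_CC − I_C·R_C = 24 − 10.4×0.56 = 18.2 V.
Since V_CE = 18.2 V > V_CE(sat) ≈ 0.2 V, the transistor is in the active region as assumed.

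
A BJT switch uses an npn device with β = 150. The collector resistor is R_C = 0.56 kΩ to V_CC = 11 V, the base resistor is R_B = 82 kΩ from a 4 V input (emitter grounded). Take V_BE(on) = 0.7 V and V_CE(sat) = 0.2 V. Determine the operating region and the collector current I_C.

active; I_C ≈ 6 mA

Assume active. Base-emitter loop: I_B = (V_BB − V_BE)/R_B = (4 − 0.7)/82 = 0.0402 mA.
I_C = β·I_B = 150×0.0402 = 6.04 mA.
V_CE = V_CC − I_C·R_C = 11 − 6.04×0.56 = 7.62 V > V_CE(sat), so the active-region assumption holds.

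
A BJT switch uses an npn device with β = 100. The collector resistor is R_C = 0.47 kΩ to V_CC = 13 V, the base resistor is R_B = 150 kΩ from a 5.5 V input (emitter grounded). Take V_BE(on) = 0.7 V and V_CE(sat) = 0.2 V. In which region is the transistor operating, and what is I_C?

active; I_C ≈ 3.2 mA

Assume active. Base-emitter loop: I_B = (V_BB − V_BE)/R_B = (5.5 − 0.7)/150 = 0.032 mA.
I_C = β·I_B = 100×0.032 = 3.2 mA.
V_CE = V_CC − I_C·R_C = 13 − 3.2×0.47 = 11.5 V > V_CE(sat), so the active-region assumption holds.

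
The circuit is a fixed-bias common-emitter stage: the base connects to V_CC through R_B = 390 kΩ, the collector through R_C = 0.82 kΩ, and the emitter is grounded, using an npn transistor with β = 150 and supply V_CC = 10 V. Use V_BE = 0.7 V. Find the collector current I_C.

I_C ≈ 3.6 mA

Base loop: V_CC = I_B·R_B + V_BE, so I_B = (10 − 0.7)/390 kΩ = 0.0238 mA.
In the active region I_C = β·I_B = 150 × 0.0238 = 3.58 mA.
Collector loop: V_CE = V_CC − I_C·R_C = 10 − 3.58×0.82 = 7.07 V.
Since V_CE = 7.07 V > V_CE(sat) ≈ 0.2 V, the transistor is in the active region as assumed.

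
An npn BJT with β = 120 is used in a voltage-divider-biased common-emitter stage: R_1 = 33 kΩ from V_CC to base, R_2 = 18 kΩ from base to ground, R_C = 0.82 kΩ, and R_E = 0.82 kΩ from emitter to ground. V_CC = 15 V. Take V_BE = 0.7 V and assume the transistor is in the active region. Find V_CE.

Thevenize the base divider: V_Th = V_CC·R_2/(R_1+R_2) = 15×18/51 = 5.29 V, R_Th = R_1‖R_2 = 11.6 kΩ.
Base-emitter loop: V_Th = I_B·R_Th + V_BE + (β+1)I_B·R_E, so I_B = (5.29 − 0.7) / (11.6 + 121×0.82) = 0.0414 mA.
I_C = β·I_B = 120×0.0414 = 4.97 mA, and I_E = (β+1)I_B = 5.01 mA.
V_CE = V_CC − I_C·R_C − I_E·R_E = 15 − 4.97×0.82 − 5.01×0.82 = 6.81 V.
V_CE = 6.81 V > 0.2 V confirms active-region operation.

V_CE ≈ 6.8 V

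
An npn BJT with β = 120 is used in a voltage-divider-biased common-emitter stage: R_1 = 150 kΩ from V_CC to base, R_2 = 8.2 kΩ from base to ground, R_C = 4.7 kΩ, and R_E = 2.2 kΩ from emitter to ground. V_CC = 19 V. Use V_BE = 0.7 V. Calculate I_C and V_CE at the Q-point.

Thevenize the base divider: V_Th = V_CC·R_2/(R_1+R_2) = 19×8.2/158 = 0.985 V, R_Th = R_1‖R_2 = 7.77 kΩ.
Base-emitter loop: V_Th = I_B·R_Th + V_BE + (β+1)I_B·R_E, so I_B = (0.985 − 0.7) / (7.77 + 121×2.2) = 0.00104 mA.
I_C = β·I_B = 120×0.00104 = 0.125 mA, and I_E = (β+1)I_B = 0.126 mA.
V_CE = V_CC − I_C·R_C − I_E·R_E = 19 − 0.125×4.7 − 0.126×2.2 = 18.1 V.
V_CE = 18.1 V > 0.2 V confirms active-region operation.

I_C ≈ 0.12 mA, V_CE ≈ 18 V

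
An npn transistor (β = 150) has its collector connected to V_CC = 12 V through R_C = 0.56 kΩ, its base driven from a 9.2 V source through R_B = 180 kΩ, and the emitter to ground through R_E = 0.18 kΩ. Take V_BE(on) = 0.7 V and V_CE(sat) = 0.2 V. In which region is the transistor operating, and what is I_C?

Assume active. Base-emitter loop: I_B = (V_BB − V_BE)/(R_B + (β+1)R_E) = (9.2 − 0.7)/(180 + 151×0.18) = 0.041 mA.
I_C = β·I_B = 150×0.041 = 6.15 mA.
V_CE = V_CC − I_C·R_C − I_E·R_E = 12 − 6.15×0.56 − 6.2×0.18 = 7.44 V > V_CE(sat), so the active-region assumption holds.

active; I_C ≈ 6.2 mA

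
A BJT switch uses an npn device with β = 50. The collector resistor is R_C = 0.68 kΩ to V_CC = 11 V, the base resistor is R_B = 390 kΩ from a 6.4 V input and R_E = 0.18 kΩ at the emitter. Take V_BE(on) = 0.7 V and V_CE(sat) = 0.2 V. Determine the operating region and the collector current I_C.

active; I_C ≈ 0.71 mA

Assume active. Base-emitter loop: I_B = (V_BB − V_BE)/(R_B + (β+1)R_E) = (6.4 − 0.7)/(390 + 51×0.18) = 0.0143 mA.
I_C = β·I_B = 50×0.0143 = 0.714 mA.
V_CE = V_CC − I_C·R_C − I_E·R_E = 11 − 0.714×0.68 − 0.728×0.18 = 10.4 V > V_CE(sat), so the active-region assumption holds.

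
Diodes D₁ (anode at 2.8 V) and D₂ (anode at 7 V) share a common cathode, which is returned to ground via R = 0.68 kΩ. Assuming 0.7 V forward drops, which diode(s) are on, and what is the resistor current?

Assume both conduct. Then node N would need to be at both 2.8−0.7 = 2.1 V and 7−0.7 = 6.3 V, which is impossible.
Assume only D₂ conducts: V_N = 7 − 0.7 = 6.3 V, so I_R = 6.3/0.68 = 9.26 mA.
Check D₁: its anode-to-cathode voltage is 2.8 − 6.3 = -3.5 V < 0.7 V, so it is off. The assumption is consistent.

Only D₂ conducts; I_R ≈ 9.3 mA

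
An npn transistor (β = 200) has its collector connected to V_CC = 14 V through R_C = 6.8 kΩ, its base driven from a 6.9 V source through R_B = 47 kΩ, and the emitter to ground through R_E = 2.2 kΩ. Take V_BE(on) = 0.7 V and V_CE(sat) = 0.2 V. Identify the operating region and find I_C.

Assume active: I_B = (6.9 − 0.7)/(47 + 201×2.2) = 0.0127 mA, I_C = β·I_B = 2.53 mA.
Then V_CE = 14 − 2.53×6.8 − 2.55×2.2 = -8.84 V < 0.2 V — the active assumption fails.
Re-solve with V_CE = 0.2 V. KCL at the emitter: V_E/R_E = (V_BB−0.7−V_E)/R_B + (V_CC−0.2−V_E)/R_C, giving V_E = 3.47 V.
I_C = (V_CC − 0.2 − V_E)/R_C = (13.8 − 3.47)/6.8 = 1.52 mA.
Check: I_B = (6.2 − 3.47)/47 = 0.0581 mA, and β·I_B = 11.6 mA > I_C, confirming saturation.

saturation; I_C ≈ 1.5 mA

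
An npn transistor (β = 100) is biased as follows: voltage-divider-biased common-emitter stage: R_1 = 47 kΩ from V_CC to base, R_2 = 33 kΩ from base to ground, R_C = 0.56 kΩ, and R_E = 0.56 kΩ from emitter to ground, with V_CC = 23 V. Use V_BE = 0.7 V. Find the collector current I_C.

I_C ≈ 12 mA

Thevenize the base divider: V_Th = V_CC·R_2/(R_1+R_2) = 23×33/80 = 9.49 V, R_Th = R_1‖R_2 = 19.4 kΩ.
Base-emitter loop: V_Th = I_B·R_Th + V_BE + (β+1)I_B·R_E, so I_B = (9.49 − 0.7) / (19.4 + 101×0.56) = 0.116 mA.
I_C = β·I_B = 100×0.116 = 11.6 mA, and I_E = (β+1)I_B = 11.7 mA.
V_CE = V_CC − I_C·R_C − I_E·R_E = 23 − 11.6×0.56 − 11.7×0.56 = 9.98 V.
V_CE = 9.98 V > 0.2 V confirms active-region operation.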